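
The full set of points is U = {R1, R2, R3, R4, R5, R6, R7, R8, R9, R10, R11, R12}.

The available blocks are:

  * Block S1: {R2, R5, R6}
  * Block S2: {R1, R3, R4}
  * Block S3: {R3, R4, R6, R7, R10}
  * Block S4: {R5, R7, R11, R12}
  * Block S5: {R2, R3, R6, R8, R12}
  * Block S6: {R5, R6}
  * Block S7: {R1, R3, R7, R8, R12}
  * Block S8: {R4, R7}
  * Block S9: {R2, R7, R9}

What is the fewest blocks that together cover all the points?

4

Take {S3, S4, S7, S9}. Their union is {R1, R2, R3, R4, R5, R6, R7, R8, R9, R10, R11, R12}, which is all 12 points.
Only S9 contains R9, so S9 is forced; the remaining 9 points need at least 3 more blocks (each remaining block adds at most 4) — so at least 4 blocks are needed, and 4 is optimal.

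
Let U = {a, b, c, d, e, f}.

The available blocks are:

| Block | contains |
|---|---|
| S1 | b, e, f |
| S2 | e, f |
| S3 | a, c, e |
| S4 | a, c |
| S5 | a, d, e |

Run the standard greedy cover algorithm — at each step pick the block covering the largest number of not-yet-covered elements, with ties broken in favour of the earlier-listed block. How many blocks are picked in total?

Greedy: pick S1 (covers 3 new) → pick S3 (covers 2 new) → pick S5 (covers 1 new). Total picks: 3.

3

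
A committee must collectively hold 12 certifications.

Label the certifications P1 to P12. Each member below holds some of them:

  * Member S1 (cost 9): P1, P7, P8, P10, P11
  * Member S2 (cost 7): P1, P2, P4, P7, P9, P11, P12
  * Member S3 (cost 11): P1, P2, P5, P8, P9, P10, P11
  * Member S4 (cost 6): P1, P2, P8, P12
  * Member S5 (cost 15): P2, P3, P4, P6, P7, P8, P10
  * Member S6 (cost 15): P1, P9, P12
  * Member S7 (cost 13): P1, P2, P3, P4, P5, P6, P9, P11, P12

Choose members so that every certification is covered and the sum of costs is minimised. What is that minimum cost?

22

S1, S7 together cover every certification (S1 ∪ S7 = {P1, P2, P3, P4, P5, P6, P7, P8, P9, P10, P11, P12}); total cost 9 + 13 = 22.
The greedy pick S2, S3, S7 costs 31; no covering selection beats 22.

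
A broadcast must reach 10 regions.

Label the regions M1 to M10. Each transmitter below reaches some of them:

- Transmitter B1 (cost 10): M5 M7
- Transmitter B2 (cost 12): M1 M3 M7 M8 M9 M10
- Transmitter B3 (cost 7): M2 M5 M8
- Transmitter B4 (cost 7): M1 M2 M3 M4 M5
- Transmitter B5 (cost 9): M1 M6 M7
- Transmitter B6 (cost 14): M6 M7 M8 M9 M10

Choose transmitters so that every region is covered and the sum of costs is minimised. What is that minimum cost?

B4, B6 together cover every region (B4 ∪ B6 = {M1, M2, M3, M4, M5, M6, M7, M8, M9, M10}); total cost 7 + 14 = 21.
No covering selection has total cost below 21.

21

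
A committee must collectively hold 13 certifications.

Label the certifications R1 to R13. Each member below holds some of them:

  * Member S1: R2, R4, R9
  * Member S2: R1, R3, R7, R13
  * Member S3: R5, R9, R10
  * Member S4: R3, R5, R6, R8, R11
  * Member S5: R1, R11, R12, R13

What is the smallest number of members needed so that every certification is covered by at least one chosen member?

5

Take {S1, S2, S3, S4, S5}. Their union is {R1, R2, R3, R4, R5, R6, R7, R8, R9, R10, R11, R12, R13}, which is all 13 certifications.
No 4 of the 5 members cover everything (all 5 combinations miss at least one certification), so 5 is optimal.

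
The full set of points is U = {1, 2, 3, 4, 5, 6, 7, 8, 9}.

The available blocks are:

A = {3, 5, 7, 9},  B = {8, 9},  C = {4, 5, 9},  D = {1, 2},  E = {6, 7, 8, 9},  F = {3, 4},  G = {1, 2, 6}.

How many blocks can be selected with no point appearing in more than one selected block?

D, E, F are pairwise disjoint (D={1,2}; E={6,7,8,9}; F={3,4}).
Every remaining block overlaps one of these, and no 4 of the listed blocks are pairwise disjoint, so 3 is the maximum.

3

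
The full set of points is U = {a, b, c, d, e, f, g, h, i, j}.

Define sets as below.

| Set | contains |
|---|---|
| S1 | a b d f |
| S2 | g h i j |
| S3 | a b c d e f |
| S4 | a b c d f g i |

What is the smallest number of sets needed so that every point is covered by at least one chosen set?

Take {S2, S3}. Their union is {a, b, c, d, e, f, g, h, i, j}, which is all 10 points.
No single set has all 10 points (the largest, S4, has 7), so 2 is optimal.

2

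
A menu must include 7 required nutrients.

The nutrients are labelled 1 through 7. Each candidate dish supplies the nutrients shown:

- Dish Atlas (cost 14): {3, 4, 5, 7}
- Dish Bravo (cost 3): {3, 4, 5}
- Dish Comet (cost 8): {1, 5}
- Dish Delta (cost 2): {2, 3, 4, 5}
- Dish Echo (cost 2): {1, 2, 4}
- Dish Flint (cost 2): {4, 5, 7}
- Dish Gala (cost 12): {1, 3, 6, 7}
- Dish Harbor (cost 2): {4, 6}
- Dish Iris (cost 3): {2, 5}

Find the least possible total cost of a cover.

8

Delta, Echo, Flint, Harbor together cover every nutrient (Delta ∪ Echo ∪ Flint ∪ Harbor = {1, 2, 3, 4, 5, 6, 7}); total cost 2 + 2 + 2 + 2 = 8.
No covering selection has total cost below 8.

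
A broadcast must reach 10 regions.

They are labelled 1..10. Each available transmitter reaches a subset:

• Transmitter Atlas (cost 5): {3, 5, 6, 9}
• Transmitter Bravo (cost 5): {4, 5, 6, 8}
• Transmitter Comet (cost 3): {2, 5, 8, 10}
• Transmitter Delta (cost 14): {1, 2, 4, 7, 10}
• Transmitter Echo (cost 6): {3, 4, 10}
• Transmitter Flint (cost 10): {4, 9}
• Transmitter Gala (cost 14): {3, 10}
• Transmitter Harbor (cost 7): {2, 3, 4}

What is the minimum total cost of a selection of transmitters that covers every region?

Atlas, Comet, Delta together cover every region (Atlas ∪ Comet ∪ Delta = {1, 2, 3, 4, 5, 6, 7, 8, 9, 10}); total cost 5 + 3 + 14 = 22.
No covering selection has total cost below 22.

22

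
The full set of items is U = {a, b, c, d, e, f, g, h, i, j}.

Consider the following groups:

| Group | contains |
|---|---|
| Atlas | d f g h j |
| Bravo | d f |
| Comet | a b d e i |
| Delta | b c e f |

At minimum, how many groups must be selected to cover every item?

Atlas, Comet, and Delta cover everything between them: the union {a, b, c, d, e, f, g, h, i, j} is all of U.
Only Comet contains a, so Comet is forced; the remaining 5 items need at least 2 more groups (each remaining group adds at most 4) — so at least 3 groups are needed, and 3 is optimal.

3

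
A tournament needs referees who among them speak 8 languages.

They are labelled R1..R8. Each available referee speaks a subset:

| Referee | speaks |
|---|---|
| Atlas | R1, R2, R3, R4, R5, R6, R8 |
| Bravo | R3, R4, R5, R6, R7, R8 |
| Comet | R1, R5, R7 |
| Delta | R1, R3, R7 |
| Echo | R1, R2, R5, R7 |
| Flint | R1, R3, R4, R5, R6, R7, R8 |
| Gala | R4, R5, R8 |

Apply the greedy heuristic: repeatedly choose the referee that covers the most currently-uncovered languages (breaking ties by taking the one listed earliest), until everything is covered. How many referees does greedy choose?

2

Greedy: pick Atlas (covers 7 new) → pick Bravo (covers 1 new). Total picks: 2.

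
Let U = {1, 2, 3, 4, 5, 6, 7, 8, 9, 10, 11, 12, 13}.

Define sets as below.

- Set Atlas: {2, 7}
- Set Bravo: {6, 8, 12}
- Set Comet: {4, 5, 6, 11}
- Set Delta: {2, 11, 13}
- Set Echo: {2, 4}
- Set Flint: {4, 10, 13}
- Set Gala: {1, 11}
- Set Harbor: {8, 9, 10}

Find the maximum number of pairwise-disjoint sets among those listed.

Atlas, Bravo, Flint, Gala are pairwise disjoint (Atlas={2,7}; Bravo={6,8,12}; Flint={4,10,13}; Gala={1,11}).
Every remaining set overlaps one of these, and no 5 of the listed sets are pairwise disjoint, so 4 is the maximum.

4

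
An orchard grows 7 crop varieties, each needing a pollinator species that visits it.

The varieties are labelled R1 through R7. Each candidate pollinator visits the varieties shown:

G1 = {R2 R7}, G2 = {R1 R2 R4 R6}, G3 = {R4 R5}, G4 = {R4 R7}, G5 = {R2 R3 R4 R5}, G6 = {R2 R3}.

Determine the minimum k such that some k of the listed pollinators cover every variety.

3

G1 and G2 and G5 together: G1 ∪ G2 ∪ G5 = {R1, R2, R3, R4, R5, R6, R7} — every variety is covered.
Only G2 contains R1, so G2 is forced; the remaining 3 varieties need at least 2 more pollinators (each remaining pollinator adds at most 2) — so at least 3 pollinators are needed, and 3 is optimal.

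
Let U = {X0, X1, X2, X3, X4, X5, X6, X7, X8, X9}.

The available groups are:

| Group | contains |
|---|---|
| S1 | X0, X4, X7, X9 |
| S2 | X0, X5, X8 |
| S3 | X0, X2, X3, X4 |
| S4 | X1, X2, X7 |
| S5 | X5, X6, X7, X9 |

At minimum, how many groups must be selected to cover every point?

4

S2 and S3 and S4 and S5 together: S2 ∪ S3 ∪ S4 ∪ S5 = {X0, X1, X2, X3, X4, X5, X6, X7, X8, X9} — every point is covered.
Only S4 contains X1, so S4 is forced; the remaining 7 points need at least 3 more groups (each remaining group adds at most 3) — so at least 4 groups are needed, and 4 is optimal.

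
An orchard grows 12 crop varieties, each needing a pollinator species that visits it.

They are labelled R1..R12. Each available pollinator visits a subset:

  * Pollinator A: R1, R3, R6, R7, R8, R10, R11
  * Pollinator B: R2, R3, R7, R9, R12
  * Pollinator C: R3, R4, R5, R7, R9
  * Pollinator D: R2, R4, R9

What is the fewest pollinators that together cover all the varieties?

3

A and B and C together: A ∪ B ∪ C = {R1, R2, R3, R4, R5, R6, R7, R8, R9, R10, R11, R12} — every variety is covered.
Only A contains R1, so A is forced; the remaining 5 varieties need at least 2 more pollinators (each remaining pollinator adds at most 3) — so at least 3 pollinators are needed, and 3 is optimal.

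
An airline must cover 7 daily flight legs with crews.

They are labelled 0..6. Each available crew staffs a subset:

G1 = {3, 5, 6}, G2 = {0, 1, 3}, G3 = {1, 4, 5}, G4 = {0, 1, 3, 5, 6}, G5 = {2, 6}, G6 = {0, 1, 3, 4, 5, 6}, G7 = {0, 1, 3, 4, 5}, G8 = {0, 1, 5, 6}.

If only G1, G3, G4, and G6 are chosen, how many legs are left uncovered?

Union of G1, G3, G4, G6 = {0, 1, 3, 4, 5, 6}.
Not covered: 2 — 1 leg.

1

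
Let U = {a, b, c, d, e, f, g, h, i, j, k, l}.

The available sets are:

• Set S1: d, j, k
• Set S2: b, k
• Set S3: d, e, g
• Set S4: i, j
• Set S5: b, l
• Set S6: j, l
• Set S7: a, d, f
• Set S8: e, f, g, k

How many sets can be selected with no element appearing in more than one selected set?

3

S4, S5, S7 are pairwise disjoint (S4={i,j}; S5={b,l}; S7={a,d,f}).
Every remaining set overlaps one of these, and no 4 of the listed sets are pairwise disjoint, so 3 is the maximum.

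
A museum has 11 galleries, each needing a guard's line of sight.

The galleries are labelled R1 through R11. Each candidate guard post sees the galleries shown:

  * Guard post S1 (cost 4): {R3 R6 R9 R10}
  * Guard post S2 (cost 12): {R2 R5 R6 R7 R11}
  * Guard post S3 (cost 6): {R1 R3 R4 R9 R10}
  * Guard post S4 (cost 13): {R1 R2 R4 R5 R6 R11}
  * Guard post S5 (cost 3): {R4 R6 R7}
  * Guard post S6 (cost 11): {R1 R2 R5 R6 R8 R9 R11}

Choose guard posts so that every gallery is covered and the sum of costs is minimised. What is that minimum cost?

S1, S5, S6 together cover every gallery (S1 ∪ S5 ∪ S6 = {R1, R2, R3, R4, R5, R6, R7, R8, R9, R10, R11}); total cost 4 + 3 + 11 = 18.
No covering selection has total cost below 18.

18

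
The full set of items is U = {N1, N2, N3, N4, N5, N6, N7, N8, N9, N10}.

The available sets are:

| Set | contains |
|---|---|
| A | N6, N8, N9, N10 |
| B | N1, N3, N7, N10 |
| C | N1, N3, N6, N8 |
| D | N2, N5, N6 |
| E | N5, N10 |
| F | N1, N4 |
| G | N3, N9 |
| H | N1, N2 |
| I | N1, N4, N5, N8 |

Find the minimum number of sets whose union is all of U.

B, D, G, and I cover everything between them: the union {N1, N2, N3, N4, N5, N6, N7, N8, N9, N10} is all of U.
No 3 of the 9 sets cover everything (all 84 combinations miss at least one item), so 4 is optimal.

4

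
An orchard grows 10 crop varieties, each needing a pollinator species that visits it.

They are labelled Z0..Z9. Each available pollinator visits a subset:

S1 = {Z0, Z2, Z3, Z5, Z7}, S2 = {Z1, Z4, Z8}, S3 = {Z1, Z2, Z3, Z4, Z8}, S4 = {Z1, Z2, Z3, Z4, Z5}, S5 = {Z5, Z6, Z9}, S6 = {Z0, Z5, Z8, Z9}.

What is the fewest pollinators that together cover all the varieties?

3

S1 and S2 and S5 together: S1 ∪ S2 ∪ S5 = {Z0, Z1, Z2, Z3, Z4, Z5, Z6, Z7, Z8, Z9} — every variety is covered.
Only S5 contains Z6, so S5 is forced; the remaining 7 varieties need at least 2 more pollinators (each remaining pollinator adds at most 5) — so at least 3 pollinators are needed, and 3 is optimal.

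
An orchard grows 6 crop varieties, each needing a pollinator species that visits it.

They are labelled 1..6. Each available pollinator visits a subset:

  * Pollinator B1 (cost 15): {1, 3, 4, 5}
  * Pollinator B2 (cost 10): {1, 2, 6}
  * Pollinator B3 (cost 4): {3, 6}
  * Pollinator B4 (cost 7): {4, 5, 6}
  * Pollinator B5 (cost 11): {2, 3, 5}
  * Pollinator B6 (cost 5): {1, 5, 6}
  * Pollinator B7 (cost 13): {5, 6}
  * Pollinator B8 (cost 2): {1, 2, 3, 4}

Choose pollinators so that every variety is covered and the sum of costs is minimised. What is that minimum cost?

7

B6, B8 together cover every variety (B6 ∪ B8 = {1, 2, 3, 4, 5, 6}); total cost 5 + 2 = 7.
No covering selection has total cost below 7.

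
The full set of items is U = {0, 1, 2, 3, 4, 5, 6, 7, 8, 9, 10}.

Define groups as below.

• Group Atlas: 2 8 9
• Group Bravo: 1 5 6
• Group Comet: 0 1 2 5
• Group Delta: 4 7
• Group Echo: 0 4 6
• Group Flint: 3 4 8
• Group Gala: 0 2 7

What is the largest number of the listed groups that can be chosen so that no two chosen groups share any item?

3

Atlas, Bravo, Delta are pairwise disjoint (Atlas={2,8,9}; Bravo={1,5,6}; Delta={4,7}).
Every remaining group overlaps one of these, and no 4 of the listed groups are pairwise disjoint, so 3 is the maximum.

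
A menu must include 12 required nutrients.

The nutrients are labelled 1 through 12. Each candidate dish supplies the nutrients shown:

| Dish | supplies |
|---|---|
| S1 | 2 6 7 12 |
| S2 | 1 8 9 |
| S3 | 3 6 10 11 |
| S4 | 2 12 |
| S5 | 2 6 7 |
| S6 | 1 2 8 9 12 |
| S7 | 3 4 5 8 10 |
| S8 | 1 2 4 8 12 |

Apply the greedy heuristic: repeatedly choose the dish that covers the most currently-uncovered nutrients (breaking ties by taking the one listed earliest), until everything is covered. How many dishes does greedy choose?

Greedy: pick S6 (covers 5 new) → pick S3 (covers 4 new) → pick S7 (covers 2 new) → pick S1 (covers 1 new). Total picks: 4.

4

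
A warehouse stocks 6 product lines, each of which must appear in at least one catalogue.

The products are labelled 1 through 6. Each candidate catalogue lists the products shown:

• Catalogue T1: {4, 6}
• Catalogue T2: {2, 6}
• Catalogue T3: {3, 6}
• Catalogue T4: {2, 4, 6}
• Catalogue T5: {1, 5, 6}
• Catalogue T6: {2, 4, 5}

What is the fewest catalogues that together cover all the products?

Take {T3, T4, T5}. Their union is {1, 2, 3, 4, 5, 6}, which is all 6 products.
Only T5 contains 1, so T5 is forced; the remaining 3 products need at least 2 more catalogues (each remaining catalogue adds at most 2) — so at least 3 catalogues are needed, and 3 is optimal.

3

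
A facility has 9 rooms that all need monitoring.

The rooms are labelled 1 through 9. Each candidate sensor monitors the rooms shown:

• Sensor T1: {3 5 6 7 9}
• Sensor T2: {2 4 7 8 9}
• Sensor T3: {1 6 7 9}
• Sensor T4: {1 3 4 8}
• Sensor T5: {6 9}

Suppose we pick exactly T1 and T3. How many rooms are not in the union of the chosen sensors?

Union of T1, T3 = {1, 3, 5, 6, 7, 9}.
Not covered: 2, 4, 8 — 3 rooms.

3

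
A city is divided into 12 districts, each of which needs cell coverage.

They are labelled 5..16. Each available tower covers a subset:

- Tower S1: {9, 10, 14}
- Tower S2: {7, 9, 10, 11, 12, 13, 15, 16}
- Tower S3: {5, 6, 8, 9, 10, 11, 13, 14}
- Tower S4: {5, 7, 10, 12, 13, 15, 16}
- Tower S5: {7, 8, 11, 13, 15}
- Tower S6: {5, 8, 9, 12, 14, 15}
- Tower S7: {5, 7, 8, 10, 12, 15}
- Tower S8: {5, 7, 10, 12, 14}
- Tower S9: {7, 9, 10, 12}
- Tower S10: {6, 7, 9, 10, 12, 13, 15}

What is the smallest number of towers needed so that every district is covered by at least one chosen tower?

2

Take {S2, S3}. Their union is {5, 6, 7, 8, 9, 10, 11, 12, 13, 14, 15, 16}, which is all 12 districts.
No single tower has all 12 districts (the largest, S2, has 8), so 2 is optimal.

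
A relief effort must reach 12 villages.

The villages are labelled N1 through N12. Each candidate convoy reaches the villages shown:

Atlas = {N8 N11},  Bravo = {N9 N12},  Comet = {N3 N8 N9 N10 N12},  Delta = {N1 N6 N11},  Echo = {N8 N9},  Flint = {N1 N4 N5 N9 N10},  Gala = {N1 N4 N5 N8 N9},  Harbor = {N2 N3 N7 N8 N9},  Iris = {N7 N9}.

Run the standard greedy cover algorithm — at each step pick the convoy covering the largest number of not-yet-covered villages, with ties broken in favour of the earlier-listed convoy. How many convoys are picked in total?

4

Greedy: pick Comet (covers 5 new) → pick Delta (covers 3 new) → pick Flint (covers 2 new) → pick Harbor (covers 2 new). Total picks: 4.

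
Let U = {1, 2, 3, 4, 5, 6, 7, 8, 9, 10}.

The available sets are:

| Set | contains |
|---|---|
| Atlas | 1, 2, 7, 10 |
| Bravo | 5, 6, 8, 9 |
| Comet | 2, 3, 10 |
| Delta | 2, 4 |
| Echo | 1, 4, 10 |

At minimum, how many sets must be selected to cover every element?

Atlas and Bravo and Comet and Delta together: Atlas ∪ Bravo ∪ Comet ∪ Delta = {1, 2, 3, 4, 5, 6, 7, 8, 9, 10} — every element is covered.
No 3 of the 5 sets cover everything (all 10 combinations miss at least one element), so 4 is optimal.

4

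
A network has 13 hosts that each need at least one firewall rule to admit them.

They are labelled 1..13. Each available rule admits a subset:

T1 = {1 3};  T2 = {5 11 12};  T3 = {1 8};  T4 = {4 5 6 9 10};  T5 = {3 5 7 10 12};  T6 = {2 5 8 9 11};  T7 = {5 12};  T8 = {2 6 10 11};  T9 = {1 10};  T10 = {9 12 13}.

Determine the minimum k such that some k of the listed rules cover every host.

5

T4 and T5 and T6 and T9 and T10 together: T4 ∪ T5 ∪ T6 ∪ T9 ∪ T10 = {1, 2, 3, 4, 5, 6, 7, 8, 9, 10, 11, 12, 13} — every host is covered.
No 4 of the 10 rules cover everything (all 210 combinations miss at least one host), so 5 is optimal.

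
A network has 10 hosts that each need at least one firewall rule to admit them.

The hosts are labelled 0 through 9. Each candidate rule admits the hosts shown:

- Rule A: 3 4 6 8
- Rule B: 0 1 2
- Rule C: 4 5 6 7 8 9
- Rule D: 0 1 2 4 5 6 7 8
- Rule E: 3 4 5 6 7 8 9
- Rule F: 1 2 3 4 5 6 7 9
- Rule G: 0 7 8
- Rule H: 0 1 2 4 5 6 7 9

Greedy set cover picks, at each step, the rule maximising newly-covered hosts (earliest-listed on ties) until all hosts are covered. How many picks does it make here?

2

Greedy: pick D (covers 8 new) → pick E (covers 2 new). Total picks: 2.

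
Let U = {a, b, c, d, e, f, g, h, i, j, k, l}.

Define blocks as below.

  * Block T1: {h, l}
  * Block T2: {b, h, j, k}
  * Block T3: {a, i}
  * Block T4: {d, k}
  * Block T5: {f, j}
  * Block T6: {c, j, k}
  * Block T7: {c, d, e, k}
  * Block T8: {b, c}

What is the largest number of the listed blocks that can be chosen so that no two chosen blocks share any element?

T1, T3, T4, T5, T8 are pairwise disjoint (T1={h,l}; T3={a,i}; T4={d,k}; T5={f,j}; T8={b,c}).
Every remaining block overlaps one of these, and no 6 of the listed blocks are pairwise disjoint, so 5 is the maximum.

5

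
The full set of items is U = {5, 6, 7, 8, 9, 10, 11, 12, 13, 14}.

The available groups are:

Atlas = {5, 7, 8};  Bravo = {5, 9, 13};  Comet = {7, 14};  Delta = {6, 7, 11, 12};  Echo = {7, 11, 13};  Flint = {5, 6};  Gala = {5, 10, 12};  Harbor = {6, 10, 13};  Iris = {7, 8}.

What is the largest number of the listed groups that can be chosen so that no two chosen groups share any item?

Atlas, Harbor are pairwise disjoint (Atlas={5,7,8}; Harbor={6,10,13}).
Every remaining group overlaps one of these, and no 3 of the listed groups are pairwise disjoint, so 2 is the maximum.

2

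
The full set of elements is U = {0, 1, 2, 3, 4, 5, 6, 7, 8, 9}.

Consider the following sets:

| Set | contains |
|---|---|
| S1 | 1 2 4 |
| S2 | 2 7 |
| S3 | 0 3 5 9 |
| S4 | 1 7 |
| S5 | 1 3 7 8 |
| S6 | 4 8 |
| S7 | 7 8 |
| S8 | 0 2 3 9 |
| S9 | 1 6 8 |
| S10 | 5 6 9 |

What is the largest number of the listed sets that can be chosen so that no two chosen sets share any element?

S4, S6, S8 are pairwise disjoint (S4={1,7}; S6={4,8}; S8={0,2,3,9}).
Every remaining set overlaps one of these, and no 4 of the listed sets are pairwise disjoint, so 3 is the maximum.

3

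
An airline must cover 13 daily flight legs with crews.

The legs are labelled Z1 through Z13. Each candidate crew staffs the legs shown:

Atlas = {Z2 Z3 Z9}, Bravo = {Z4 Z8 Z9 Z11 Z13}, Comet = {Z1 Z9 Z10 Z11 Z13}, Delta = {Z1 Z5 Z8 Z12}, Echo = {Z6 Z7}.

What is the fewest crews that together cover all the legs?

5

Take {Atlas, Bravo, Comet, Delta, Echo}. Their union is {Z1, Z2, Z3, Z4, Z5, Z6, Z7, Z8, Z9, Z10, Z11, Z12, Z13}, which is all 13 legs.
No 4 of the 5 crews cover everything (all 5 combinations miss at least one leg), so 5 is optimal.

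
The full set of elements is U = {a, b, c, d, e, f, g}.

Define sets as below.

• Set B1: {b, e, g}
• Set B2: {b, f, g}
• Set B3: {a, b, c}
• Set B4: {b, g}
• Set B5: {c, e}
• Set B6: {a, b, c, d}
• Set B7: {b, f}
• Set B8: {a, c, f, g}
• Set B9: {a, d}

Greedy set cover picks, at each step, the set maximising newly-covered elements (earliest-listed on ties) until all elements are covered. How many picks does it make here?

3

Greedy: pick B6 (covers 4 new) → pick B1 (covers 2 new) → pick B2 (covers 1 new). Total picks: 3.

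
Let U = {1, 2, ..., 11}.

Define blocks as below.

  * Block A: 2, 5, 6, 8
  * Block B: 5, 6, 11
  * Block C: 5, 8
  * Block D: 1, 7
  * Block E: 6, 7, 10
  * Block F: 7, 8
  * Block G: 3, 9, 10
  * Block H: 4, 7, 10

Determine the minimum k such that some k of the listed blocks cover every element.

5

A and B and D and G and H together: A ∪ B ∪ D ∪ G ∪ H = {1, 2, 3, 4, 5, 6, 7, 8, 9, 10, 11} — every element is covered.
No 4 of the 8 blocks cover everything (all 70 combinations miss at least one element), so 5 is optimal.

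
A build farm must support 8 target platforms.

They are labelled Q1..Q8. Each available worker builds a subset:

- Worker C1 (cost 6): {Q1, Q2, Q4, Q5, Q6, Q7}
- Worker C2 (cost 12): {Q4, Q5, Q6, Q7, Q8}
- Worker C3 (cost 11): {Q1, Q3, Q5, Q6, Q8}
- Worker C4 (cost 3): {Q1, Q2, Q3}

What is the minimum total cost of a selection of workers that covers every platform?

15

C2, C4 together cover every platform (C2 ∪ C4 = {Q1, Q2, Q3, Q4, Q5, Q6, Q7, Q8}); total cost 12 + 3 = 15.
The greedy pick C1, C4, C3 costs 20; no covering selection beats 15.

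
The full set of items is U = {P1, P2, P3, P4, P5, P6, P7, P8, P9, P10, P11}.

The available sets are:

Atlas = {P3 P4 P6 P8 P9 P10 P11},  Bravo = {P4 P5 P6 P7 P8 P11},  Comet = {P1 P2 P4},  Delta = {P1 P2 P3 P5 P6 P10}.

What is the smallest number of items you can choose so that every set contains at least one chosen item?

2

H = {P4, P6} meets every set (each contains at least one member of H), and |H| = 2.
No single item lies in every set, so at least 2 are needed and 2 is optimal.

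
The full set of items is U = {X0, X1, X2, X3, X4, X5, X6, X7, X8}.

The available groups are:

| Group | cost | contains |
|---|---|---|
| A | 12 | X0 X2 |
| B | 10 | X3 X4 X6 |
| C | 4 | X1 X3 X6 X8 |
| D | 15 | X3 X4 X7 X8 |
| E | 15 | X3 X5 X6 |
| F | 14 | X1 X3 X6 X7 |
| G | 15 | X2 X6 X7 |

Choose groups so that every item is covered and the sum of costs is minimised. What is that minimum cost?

46

A, C, D, E together cover every item (A ∪ C ∪ D ∪ E = {X0, X1, X2, X3, X4, X5, X6, X7, X8}); total cost 12 + 4 + 15 + 15 = 46.
No covering selection has total cost below 46.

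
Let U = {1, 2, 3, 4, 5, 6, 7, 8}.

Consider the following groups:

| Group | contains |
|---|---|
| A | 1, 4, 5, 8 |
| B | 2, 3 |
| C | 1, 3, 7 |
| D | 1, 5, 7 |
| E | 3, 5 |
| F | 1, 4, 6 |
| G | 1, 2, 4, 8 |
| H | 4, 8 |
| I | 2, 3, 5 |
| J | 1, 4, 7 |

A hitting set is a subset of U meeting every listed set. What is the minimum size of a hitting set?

3

The 3 points {3, 4, 7} hit every group.
The groups B, D, H are pairwise disjoint, so any hitting set needs a separate point for each — at least 3. Hence 3 is optimal.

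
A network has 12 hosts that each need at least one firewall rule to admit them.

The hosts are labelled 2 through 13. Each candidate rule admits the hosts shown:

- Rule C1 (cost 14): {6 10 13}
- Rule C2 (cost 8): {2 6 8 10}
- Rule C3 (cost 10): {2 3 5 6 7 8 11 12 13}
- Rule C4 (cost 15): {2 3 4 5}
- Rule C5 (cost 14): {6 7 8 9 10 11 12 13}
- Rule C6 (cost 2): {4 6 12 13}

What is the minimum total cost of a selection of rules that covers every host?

26

C3, C5, C6 together cover every host (C3 ∪ C5 ∪ C6 = {2, 3, 4, 5, 6, 7, 8, 9, 10, 11, 12, 13}); total cost 10 + 14 + 2 = 26.
No covering selection has total cost below 26.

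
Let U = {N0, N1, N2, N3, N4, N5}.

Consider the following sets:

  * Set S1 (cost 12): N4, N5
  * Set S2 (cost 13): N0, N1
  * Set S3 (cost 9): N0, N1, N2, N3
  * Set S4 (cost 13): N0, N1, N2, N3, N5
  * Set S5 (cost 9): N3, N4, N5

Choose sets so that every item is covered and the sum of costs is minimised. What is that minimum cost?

S3, S5 together cover every item (S3 ∪ S5 = {N0, N1, N2, N3, N4, N5}); total cost 9 + 9 = 18.
No covering selection has total cost below 18.

18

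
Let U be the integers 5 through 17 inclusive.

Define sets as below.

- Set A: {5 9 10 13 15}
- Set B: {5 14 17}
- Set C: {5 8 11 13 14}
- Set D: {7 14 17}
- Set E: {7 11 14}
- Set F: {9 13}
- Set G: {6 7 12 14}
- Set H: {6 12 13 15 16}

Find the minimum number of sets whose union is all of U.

A and C and D and H together: A ∪ C ∪ D ∪ H = {5, 6, 7, 8, 9, 10, 11, 12, 13, 14, 15, 16, 17} — every item is covered.
No 3 of the 8 sets cover everything (all 56 combinations miss at least one item), so 4 is optimal.

4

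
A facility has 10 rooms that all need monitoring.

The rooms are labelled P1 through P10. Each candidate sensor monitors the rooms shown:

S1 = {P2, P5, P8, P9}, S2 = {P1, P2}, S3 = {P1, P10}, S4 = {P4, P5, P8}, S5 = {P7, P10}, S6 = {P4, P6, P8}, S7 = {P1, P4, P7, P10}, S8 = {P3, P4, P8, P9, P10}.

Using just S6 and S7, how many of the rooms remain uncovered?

Union of S6, S7 = {P1, P4, P6, P7, P8, P10}.
Not covered: P2, P3, P5, P9 — 4 rooms.

4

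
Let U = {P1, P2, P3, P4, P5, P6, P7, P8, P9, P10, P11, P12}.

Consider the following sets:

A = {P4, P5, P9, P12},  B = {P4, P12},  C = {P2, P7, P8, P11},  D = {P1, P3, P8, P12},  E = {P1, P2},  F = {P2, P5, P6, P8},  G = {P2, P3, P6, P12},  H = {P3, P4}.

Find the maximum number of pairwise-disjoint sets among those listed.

A, E are pairwise disjoint (A={P4,P5,P9,P12}; E={P1,P2}).
Every remaining set overlaps one of these, and no 3 of the listed sets are pairwise disjoint, so 2 is the maximum.

2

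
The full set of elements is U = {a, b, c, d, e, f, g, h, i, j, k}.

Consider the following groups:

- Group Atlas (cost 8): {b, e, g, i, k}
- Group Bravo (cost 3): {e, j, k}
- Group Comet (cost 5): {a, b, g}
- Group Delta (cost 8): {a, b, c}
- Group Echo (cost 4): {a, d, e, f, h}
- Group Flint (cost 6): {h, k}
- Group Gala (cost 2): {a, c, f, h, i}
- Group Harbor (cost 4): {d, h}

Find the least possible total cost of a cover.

14

Bravo, Comet, Gala, Harbor together cover every element (Bravo ∪ Comet ∪ Gala ∪ Harbor = {a, b, c, d, e, f, g, h, i, j, k}); total cost 3 + 5 + 2 + 4 = 14.
No covering selection has total cost below 14.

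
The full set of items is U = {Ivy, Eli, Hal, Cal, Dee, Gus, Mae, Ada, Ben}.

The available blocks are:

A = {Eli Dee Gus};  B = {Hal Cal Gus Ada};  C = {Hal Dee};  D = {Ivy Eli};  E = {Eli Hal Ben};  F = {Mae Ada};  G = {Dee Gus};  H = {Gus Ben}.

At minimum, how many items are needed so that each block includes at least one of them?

4

Take T = {Eli, Hal, Gus, Mae}. Each listed block contains at least one of these, so T is a hitting set of size 4.
The blocks C, D, F, H are pairwise disjoint, so any hitting set needs a separate item for each — at least 4. Hence 4 is optimal.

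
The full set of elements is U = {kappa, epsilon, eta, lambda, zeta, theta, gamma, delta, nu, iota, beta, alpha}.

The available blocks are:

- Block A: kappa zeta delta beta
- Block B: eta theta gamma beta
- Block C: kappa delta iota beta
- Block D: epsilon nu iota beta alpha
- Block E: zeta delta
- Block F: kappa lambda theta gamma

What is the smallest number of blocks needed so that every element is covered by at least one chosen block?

4

A and B and D and F together: A ∪ B ∪ D ∪ F = {kappa, epsilon, eta, lambda, zeta, theta, gamma, delta, nu, iota, beta, alpha} — every element is covered.
No 3 of the 6 blocks cover everything (all 20 combinations miss at least one element), so 4 is optimal.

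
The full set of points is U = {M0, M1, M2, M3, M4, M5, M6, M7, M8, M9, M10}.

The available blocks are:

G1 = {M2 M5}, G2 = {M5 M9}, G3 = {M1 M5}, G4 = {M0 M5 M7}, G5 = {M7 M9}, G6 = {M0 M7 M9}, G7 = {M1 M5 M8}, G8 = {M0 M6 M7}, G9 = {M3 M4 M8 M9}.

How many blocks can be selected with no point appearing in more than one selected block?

G3, G8, G9 are pairwise disjoint (G3={M1,M5}; G8={M0,M6,M7}; G9={M3,M4,M8,M9}).
Every remaining block overlaps one of these, and no 4 of the listed blocks are pairwise disjoint, so 3 is the maximum.

3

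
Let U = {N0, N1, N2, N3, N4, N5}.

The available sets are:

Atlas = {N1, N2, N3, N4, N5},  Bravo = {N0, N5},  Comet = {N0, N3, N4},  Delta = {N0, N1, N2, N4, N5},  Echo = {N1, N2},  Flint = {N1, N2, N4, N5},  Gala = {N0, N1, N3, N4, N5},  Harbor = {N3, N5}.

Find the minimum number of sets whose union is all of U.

2

Atlas and Gala together: Atlas ∪ Gala = {N0, N1, N2, N3, N4, N5} — every element is covered.
No single set has all 6 elements (the largest, Atlas, has 5), so 2 is optimal.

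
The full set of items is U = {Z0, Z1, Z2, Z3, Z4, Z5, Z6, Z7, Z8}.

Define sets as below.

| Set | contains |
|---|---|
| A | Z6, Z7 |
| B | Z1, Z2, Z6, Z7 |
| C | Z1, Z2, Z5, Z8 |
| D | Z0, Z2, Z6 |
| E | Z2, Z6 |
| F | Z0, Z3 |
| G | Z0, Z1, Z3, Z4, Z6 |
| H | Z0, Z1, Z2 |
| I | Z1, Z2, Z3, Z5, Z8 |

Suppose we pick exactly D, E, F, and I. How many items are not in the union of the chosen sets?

2

Union of D, E, F, I = {Z0, Z1, Z2, Z3, Z5, Z6, Z8}.
Not covered: Z4, Z7 — 2 items.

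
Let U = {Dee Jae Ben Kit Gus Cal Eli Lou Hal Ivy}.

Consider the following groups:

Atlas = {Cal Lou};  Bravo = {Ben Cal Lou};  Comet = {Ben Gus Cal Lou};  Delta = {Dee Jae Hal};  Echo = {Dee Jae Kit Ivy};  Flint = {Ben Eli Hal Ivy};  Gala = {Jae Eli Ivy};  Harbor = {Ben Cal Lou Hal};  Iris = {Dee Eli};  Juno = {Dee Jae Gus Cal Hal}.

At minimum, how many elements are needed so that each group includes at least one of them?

H = {Dee, Cal, Eli} meets every group (each contains at least one member of H), and |H| = 3.
No choice of 2 elements meets every group, so 3 is the minimum.

3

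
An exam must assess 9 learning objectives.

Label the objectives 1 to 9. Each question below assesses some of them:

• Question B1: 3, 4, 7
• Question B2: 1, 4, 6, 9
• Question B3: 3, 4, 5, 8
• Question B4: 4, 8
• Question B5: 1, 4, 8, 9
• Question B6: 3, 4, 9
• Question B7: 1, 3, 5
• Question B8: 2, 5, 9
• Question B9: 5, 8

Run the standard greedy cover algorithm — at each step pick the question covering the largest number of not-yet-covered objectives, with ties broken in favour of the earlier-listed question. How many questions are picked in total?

Greedy: pick B2 (covers 4 new) → pick B3 (covers 3 new) → pick B1 (covers 1 new) → pick B8 (covers 1 new). Total picks: 4.

4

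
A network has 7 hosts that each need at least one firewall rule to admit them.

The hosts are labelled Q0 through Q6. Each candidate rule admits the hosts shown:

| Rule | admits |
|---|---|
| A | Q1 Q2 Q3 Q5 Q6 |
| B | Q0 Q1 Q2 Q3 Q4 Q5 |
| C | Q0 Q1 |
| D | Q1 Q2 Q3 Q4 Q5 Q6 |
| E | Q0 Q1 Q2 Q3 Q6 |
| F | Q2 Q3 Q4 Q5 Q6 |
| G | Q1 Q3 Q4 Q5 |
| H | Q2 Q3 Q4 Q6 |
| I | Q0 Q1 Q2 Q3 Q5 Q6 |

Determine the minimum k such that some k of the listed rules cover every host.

2

Take {G, I}. Their union is {Q0, Q1, Q2, Q3, Q4, Q5, Q6}, which is all 7 hosts.
No single rule has all 7 hosts (the largest, B, has 6), so 2 is optimal.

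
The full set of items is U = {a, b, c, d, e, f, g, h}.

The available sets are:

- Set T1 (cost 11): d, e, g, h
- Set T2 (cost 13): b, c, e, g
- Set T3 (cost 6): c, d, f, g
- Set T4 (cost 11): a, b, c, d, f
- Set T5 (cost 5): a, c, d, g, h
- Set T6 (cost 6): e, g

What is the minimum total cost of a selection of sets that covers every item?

22

T1, T4 together cover every item (T1 ∪ T4 = {a, b, c, d, e, f, g, h}); total cost 11 + 11 = 22.
No covering selection has total cost below 22.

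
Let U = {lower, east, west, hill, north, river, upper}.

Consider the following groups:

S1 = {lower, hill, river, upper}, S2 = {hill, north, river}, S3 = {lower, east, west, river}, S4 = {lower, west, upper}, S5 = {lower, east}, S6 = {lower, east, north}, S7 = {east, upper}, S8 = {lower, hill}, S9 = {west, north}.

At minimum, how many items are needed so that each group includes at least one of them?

3

Take H = {lower, north, upper}. Each listed group contains at least one of these, so H is a hitting set of size 3.
The groups S7, S8, S9 are pairwise disjoint, so any hitting set needs a separate item for each — at least 3. Hence 3 is optimal.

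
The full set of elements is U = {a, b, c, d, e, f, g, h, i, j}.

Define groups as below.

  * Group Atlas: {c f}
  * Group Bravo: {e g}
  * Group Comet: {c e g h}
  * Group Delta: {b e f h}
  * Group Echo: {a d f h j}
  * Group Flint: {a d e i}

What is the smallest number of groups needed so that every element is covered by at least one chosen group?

4

Comet and Delta and Echo and Flint together: Comet ∪ Delta ∪ Echo ∪ Flint = {a, b, c, d, e, f, g, h, i, j} — every element is covered.
No 3 of the 6 groups cover everything (all 20 combinations miss at least one element), so 4 is optimal.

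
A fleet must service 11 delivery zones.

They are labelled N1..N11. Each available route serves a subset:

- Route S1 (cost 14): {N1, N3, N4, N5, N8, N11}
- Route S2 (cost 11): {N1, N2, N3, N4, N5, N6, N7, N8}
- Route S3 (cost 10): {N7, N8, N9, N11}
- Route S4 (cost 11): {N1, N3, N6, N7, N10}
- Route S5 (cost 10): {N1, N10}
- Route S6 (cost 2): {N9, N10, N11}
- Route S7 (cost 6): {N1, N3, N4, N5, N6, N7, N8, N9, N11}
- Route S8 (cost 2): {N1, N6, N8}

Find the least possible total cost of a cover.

S2, S6 together cover every zone (S2 ∪ S6 = {N1, N2, N3, N4, N5, N6, N7, N8, N9, N10, N11}); total cost 11 + 2 = 13.
The greedy pick S6, S8, S7, S2 costs 21; no covering selection beats 13.

13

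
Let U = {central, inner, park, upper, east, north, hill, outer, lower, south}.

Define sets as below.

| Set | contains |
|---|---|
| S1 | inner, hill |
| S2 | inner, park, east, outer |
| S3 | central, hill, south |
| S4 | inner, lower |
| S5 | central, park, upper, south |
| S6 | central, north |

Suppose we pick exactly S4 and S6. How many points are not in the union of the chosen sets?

Union of S4, S6 = {central, inner, north, lower}.
Not covered: park, upper, east, hill, outer, south — 6 points.

6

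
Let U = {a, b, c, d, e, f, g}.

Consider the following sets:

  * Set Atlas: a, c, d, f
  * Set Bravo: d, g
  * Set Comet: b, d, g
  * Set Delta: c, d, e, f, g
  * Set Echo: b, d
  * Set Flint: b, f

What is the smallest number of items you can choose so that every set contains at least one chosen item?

H = {b, d} meets every set (each contains at least one member of H), and |H| = 2.
The sets Bravo, Flint are pairwise disjoint, so any hitting set needs a separate item for each — at least 2. Hence 2 is optimal.

2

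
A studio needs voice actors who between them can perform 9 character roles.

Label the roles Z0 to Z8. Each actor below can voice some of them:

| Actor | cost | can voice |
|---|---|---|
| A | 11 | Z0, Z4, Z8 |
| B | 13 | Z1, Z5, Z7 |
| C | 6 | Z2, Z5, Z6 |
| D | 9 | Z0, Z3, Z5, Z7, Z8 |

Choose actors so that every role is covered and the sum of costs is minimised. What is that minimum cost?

39

A, B, C, D together cover every role (A ∪ B ∪ C ∪ D = {Z0, Z1, Z2, Z3, Z4, Z5, Z6, Z7, Z8}); total cost 11 + 13 + 6 + 9 = 39.
No covering selection has total cost below 39.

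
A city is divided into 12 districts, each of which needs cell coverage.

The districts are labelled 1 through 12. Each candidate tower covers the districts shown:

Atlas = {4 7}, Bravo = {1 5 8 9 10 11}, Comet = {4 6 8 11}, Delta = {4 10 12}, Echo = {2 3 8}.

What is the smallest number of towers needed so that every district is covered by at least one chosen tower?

Take {Atlas, Bravo, Comet, Delta, Echo}. Their union is {1, 2, 3, 4, 5, 6, 7, 8, 9, 10, 11, 12}, which is all 12 districts.
No 4 of the 5 towers cover everything (all 5 combinations miss at least one district), so 5 is optimal.

5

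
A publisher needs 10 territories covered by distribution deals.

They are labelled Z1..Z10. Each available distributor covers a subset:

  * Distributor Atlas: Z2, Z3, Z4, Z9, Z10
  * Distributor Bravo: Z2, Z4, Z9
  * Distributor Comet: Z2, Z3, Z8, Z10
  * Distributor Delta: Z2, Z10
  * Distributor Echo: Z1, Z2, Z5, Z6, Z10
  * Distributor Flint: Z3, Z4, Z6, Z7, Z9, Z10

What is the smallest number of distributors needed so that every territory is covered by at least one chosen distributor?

3

Comet and Echo and Flint together: Comet ∪ Echo ∪ Flint = {Z1, Z2, Z3, Z4, Z5, Z6, Z7, Z8, Z9, Z10} — every territory is covered.
Only Echo contains Z1, so Echo is forced; the remaining 5 territories need at least 2 more distributors (each remaining distributor adds at most 4) — so at least 3 distributors are needed, and 3 is optimal.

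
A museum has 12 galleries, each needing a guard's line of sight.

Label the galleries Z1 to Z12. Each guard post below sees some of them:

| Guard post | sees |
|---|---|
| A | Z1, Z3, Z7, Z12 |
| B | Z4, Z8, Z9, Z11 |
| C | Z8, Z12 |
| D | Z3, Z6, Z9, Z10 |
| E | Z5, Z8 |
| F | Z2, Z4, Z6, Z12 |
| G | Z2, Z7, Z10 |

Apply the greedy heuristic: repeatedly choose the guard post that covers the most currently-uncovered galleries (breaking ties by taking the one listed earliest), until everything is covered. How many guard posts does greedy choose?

5

Greedy: pick A (covers 4 new) → pick B (covers 4 new) → pick D (covers 2 new) → pick E (covers 1 new) → pick F (covers 1 new). Total picks: 5.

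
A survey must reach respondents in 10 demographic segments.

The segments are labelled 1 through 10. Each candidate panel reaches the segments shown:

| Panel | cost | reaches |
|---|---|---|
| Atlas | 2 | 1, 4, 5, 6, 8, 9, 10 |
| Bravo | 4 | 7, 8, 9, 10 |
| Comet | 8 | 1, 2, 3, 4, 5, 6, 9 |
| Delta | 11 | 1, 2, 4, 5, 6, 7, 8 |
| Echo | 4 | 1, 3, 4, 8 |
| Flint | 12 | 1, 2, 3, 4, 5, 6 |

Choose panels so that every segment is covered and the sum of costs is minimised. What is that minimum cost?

Bravo, Comet together cover every segment (Bravo ∪ Comet = {1, 2, 3, 4, 5, 6, 7, 8, 9, 10}); total cost 4 + 8 = 12.
The greedy pick Atlas, Bravo, Comet costs 14; no covering selection beats 12.

12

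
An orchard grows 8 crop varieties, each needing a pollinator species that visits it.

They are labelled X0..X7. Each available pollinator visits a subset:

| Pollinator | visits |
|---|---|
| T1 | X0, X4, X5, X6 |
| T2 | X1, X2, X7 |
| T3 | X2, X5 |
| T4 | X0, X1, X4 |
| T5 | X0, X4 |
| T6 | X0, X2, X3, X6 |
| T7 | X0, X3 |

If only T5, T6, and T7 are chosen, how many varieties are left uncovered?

3

Union of T5, T6, T7 = {X0, X2, X3, X4, X6}.
Not covered: X1, X5, X7 — 3 varieties.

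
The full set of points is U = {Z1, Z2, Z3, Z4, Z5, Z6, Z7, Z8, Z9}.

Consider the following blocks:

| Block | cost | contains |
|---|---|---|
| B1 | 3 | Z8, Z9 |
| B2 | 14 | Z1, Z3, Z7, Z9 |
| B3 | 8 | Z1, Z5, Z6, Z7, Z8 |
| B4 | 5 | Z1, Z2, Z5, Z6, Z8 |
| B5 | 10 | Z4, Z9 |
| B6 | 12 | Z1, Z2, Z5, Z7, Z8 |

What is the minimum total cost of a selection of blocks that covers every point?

B2, B4, B5 together cover every point (B2 ∪ B4 ∪ B5 = {Z1, Z2, Z3, Z4, Z5, Z6, Z7, Z8, Z9}); total cost 14 + 5 + 10 = 29.
The greedy pick B4, B1, B2, B5 costs 32; no covering selection beats 29.

29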